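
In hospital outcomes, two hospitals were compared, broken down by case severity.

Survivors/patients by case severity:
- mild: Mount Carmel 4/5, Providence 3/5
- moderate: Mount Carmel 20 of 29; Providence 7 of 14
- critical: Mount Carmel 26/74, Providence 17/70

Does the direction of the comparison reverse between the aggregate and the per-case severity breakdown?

Mild: Mount Carmel 4/5 = 80.0%, Providence 3/5 = 60.0% → Mount Carmel
Moderate: Mount Carmel 20/29 = 69.0%, Providence 7/14 = 50.0% → Mount Carmel
Critical: Mount Carmel 26/74 = 35.1%, Providence 17/70 = 24.3% → Mount Carmel
Overall: Mount Carmel 50/108 = 46.3%, Providence 27/89 = 30.3% → Mount Carmel
Mount Carmel wins overall and in every case group — no reversal.

No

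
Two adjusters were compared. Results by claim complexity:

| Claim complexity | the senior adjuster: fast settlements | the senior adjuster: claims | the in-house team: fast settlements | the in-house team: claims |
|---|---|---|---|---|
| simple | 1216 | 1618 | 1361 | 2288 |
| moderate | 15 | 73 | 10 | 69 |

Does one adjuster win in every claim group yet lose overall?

No

Simple: the senior adjuster 1216/1618 = 75.2%, the in-house team 1361/2288 = 59.5% → the senior adjuster
Moderate: the senior adjuster 15/73 = 20.5%, the in-house team 10/69 = 14.5% → the senior adjuster
Overall: the senior adjuster 1231/1691 = 72.8%, the in-house team 1371/2357 = 58.2% → the senior adjuster
The senior adjuster wins overall and in every claim group — no reversal.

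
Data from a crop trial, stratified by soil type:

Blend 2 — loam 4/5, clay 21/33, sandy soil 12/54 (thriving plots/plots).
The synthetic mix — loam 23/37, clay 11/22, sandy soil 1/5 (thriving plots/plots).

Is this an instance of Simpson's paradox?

Yes

Loam: Blend 2 4/5 = 80.0%, the synthetic mix 23/37 = 62.2% → Blend 2
Clay: Blend 2 21/33 = 63.6%, the synthetic mix 11/22 = 50.0% → Blend 2
Sandy soil: Blend 2 12/54 = 22.2%, the synthetic mix 1/5 = 20.0% → Blend 2
Overall: Blend 2 37/92 = 40.2%, the synthetic mix 35/64 = 54.7% → the synthetic mix
Blend 2 wins each soil group but the synthetic mix wins overall — the comparison reverses. Blend 2's plots skew toward sandy soil, which has a lower base rate.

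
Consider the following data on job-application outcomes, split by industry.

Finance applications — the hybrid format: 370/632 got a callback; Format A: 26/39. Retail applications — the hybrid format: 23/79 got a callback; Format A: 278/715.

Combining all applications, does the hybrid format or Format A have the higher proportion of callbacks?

the hybrid format

Finance: the hybrid format 370/632 = 58.5%, Format A 26/39 = 66.7% → Format A
Retail: the hybrid format 23/79 = 29.1%, Format A 278/715 = 38.9% → Format A
Overall: the hybrid format 393/711 = 55.3%, Format A 304/754 = 40.3% → the hybrid format
(Format A wins every industry group but the hybrid format wins overall — Format A's applications skew toward the low-rate retail group.)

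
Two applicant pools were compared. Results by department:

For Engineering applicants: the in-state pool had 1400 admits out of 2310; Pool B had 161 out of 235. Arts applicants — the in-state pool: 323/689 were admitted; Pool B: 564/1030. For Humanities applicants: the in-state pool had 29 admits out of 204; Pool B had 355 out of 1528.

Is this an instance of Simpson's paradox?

Engineering: the in-state pool 1400/2310 = 60.6%, Pool B 161/235 = 68.5% → Pool B
Arts: the in-state pool 323/689 = 46.9%, Pool B 564/1030 = 54.8% → Pool B
Humanities: the in-state pool 29/204 = 14.2%, Pool B 355/1528 = 23.2% → Pool B
Overall: the in-state pool 1752/3203 = 54.7%, Pool B 1080/2793 = 38.7% → the in-state pool
Pool B wins each department group but the in-state pool wins overall — the comparison reverses. Pool B's applicants skew toward Humanities, which has a lower base rate.

Yes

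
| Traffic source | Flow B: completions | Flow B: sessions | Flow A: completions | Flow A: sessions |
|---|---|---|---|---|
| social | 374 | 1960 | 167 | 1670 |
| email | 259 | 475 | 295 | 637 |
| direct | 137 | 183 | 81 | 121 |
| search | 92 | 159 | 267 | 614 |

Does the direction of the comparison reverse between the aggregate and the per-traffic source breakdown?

No

Social: Flow B 374/1960 = 19.1%, Flow A 167/1670 = 10.0% → Flow B
Email: Flow B 259/475 = 54.5%, Flow A 295/637 = 46.3% → Flow B
Direct: Flow B 137/183 = 74.9%, Flow A 81/121 = 66.9% → Flow B
Search: Flow B 92/159 = 57.9%, Flow A 267/614 = 43.5% → Flow B
Overall: Flow B 862/2777 = 31.0%, Flow A 810/3042 = 26.6% → Flow B
Flow B wins overall and in every traffic group — no reversal.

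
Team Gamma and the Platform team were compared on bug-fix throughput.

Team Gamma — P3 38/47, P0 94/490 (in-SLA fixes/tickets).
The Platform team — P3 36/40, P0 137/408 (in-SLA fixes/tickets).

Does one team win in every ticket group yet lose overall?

P3: Team Gamma 38/47 = 80.9%, the Platform team 36/40 = 90.0% → the Platform team
P0: Team Gamma 94/490 = 19.2%, the Platform team 137/408 = 33.6% → the Platform team
Overall: Team Gamma 132/537 = 24.6%, the Platform team 173/448 = 38.6% → the Platform team
The Platform team wins overall and in every ticket group — no reversal.

No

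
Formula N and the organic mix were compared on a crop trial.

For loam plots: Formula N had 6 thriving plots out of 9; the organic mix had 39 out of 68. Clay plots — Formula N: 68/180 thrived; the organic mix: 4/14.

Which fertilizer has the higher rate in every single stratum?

Formula N

Loam: Formula N 6/9 = 66.7%, the organic mix 39/68 = 57.4% → Formula N
Clay: Formula N 68/180 = 37.8%, the organic mix 4/14 = 28.6% → Formula N
Formula N has the higher rate in both groups.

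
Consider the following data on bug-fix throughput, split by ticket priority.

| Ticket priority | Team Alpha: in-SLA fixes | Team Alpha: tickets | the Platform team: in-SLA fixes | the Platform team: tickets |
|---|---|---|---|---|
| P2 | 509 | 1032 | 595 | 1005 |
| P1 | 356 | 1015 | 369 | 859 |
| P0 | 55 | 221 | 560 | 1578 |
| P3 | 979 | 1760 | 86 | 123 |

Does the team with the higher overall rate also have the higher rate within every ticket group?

No

P2: Team Alpha 509/1032 = 49.3%, the Platform team 595/1005 = 59.2% → the Platform team
P1: Team Alpha 356/1015 = 35.1%, the Platform team 369/859 = 43.0% → the Platform team
P0: Team Alpha 55/221 = 24.9%, the Platform team 560/1578 = 35.5% → the Platform team
P3: Team Alpha 979/1760 = 55.6%, the Platform team 86/123 = 69.9% → the Platform team
Overall: Team Alpha 1899/4028 = 47.1%, the Platform team 1610/3565 = 45.2% → Team Alpha
The Platform team wins each ticket group but Team Alpha wins overall — the comparison reverses. The Platform team's tickets skew toward P0, which has a lower base rate.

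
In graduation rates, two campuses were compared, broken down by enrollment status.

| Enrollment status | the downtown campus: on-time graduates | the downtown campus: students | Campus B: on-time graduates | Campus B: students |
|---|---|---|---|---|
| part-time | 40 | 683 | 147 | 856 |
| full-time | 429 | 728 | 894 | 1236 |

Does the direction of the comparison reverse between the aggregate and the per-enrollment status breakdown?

Part-time: the downtown campus 40/683 = 5.9%, Campus B 147/856 = 17.2% → Campus B
Full-time: the downtown campus 429/728 = 58.9%, Campus B 894/1236 = 72.3% → Campus B
Overall: the downtown campus 469/1411 = 33.2%, Campus B 1041/2092 = 49.8% → Campus B
Campus B wins overall and in every enrollment group — no reversal.

No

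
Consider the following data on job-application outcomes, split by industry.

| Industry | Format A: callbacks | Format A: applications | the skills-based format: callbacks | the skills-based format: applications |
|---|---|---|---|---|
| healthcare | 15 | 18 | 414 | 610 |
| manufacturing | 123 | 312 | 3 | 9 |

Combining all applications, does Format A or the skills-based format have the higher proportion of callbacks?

the skills-based format

Healthcare: Format A 15/18 = 83.3%, the skills-based format 414/610 = 67.9% → Format A
Manufacturing: Format A 123/312 = 39.4%, the skills-based format 3/9 = 33.3% → Format A
Overall: Format A 138/330 = 41.8%, the skills-based format 417/619 = 67.4% → the skills-based format
(Format A wins every industry group but the skills-based format wins overall — Format A's applications skew toward the low-rate manufacturing group.)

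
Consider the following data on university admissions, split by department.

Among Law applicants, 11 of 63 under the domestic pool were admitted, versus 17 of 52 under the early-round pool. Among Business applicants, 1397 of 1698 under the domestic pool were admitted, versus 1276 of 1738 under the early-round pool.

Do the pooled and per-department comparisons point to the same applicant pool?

Law: the domestic pool 11/63 = 17.5%, the early-round pool 17/52 = 32.7% → the early-round pool
Business: the domestic pool 1397/1698 = 82.3%, the early-round pool 1276/1738 = 73.4% → the domestic pool
Overall: the domestic pool 1408/1761 = 80.0%, the early-round pool 1293/1790 = 72.2% → the domestic pool
Neither sweeps: the domestic pool wins 1 of 2 groups, the early-round pool wins 1. The domestic pool wins overall but not every group — no Simpson reversal.

No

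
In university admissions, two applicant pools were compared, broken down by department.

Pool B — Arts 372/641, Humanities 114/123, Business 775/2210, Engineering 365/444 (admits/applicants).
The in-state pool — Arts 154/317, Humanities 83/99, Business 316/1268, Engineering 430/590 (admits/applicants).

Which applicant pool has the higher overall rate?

Arts: Pool B 372/641 = 58.0%, the in-state pool 154/317 = 48.6% → Pool B
Humanities: Pool B 114/123 = 92.7%, the in-state pool 83/99 = 83.8% → Pool B
Business: Pool B 775/2210 = 35.1%, the in-state pool 316/1268 = 24.9% → Pool B
Engineering: Pool B 365/444 = 82.2%, the in-state pool 430/590 = 72.9% → Pool B
Overall: Pool B 1626/3418 = 47.6%, the in-state pool 983/2274 = 43.2% → Pool B

Pool B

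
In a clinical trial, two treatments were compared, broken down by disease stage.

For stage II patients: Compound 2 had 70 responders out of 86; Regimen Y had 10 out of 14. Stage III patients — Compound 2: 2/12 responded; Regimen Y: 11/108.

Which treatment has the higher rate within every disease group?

Compound 2

Stage II: Compound 2 70/86 = 81.4%, Regimen Y 10/14 = 71.4% → Compound 2
Stage III: Compound 2 2/12 = 16.7%, Regimen Y 11/108 = 10.2% → Compound 2
Compound 2 has the higher rate in both groups.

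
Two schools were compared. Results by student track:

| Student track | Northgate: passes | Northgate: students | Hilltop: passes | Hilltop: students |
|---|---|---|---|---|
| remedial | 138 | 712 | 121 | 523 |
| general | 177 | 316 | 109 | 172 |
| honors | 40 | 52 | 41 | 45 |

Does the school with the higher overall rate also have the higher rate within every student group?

Remedial: Northgate 138/712 = 19.4%, Hilltop 121/523 = 23.1% → Hilltop
General: Northgate 177/316 = 56.0%, Hilltop 109/172 = 63.4% → Hilltop
Honors: Northgate 40/52 = 76.9%, Hilltop 41/45 = 91.1% → Hilltop
Overall: Northgate 355/1080 = 32.9%, Hilltop 271/740 = 36.6% → Hilltop
Hilltop wins overall and in every student group — no reversal.

Yes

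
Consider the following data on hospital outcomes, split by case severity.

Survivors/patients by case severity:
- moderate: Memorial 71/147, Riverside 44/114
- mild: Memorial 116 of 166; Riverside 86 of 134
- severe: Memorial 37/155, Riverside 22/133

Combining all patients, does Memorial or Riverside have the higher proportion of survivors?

Moderate: Memorial 71/147 = 48.3%, Riverside 44/114 = 38.6% → Memorial
Mild: Memorial 116/166 = 69.9%, Riverside 86/134 = 64.2% → Memorial
Severe: Memorial 37/155 = 23.9%, Riverside 22/133 = 16.5% → Memorial
Overall: Memorial 224/468 = 47.9%, Riverside 152/381 = 39.9% → Memorial

Memorial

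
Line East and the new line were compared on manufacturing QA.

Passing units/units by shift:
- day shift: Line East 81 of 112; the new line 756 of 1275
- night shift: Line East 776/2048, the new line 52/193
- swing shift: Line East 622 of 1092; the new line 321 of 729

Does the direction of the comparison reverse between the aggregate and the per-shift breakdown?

Yes

Day shift: Line East 81/112 = 72.3%, the new line 756/1275 = 59.3% → Line East
Night shift: Line East 776/2048 = 37.9%, the new line 52/193 = 26.9% → Line East
Swing shift: Line East 622/1092 = 57.0%, the new line 321/729 = 44.0% → Line East
Overall: Line East 1479/3252 = 45.5%, the new line 1129/2197 = 51.4% → the new line
Line East wins each shift group but the new line wins overall — the comparison reverses. Line East's units skew toward night shift, which has a lower base rate.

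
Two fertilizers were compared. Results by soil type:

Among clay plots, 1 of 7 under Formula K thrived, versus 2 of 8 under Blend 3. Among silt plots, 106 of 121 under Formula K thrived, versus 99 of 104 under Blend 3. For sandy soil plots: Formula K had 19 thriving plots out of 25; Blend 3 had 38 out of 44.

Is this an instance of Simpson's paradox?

No

Clay: Formula K 1/7 = 14.3%, Blend 3 2/8 = 25.0% → Blend 3
Silt: Formula K 106/121 = 87.6%, Blend 3 99/104 = 95.2% → Blend 3
Sandy soil: Formula K 19/25 = 76.0%, Blend 3 38/44 = 86.4% → Blend 3
Overall: Formula K 126/153 = 82.4%, Blend 3 139/156 = 89.1% → Blend 3
Blend 3 wins overall and in every soil group — no reversal.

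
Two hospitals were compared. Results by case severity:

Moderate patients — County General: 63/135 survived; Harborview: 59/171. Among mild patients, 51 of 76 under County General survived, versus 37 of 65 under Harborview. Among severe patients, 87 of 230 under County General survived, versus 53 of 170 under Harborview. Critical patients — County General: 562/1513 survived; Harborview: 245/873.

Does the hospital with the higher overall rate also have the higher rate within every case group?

Yes

Moderate: County General 63/135 = 46.7%, Harborview 59/171 = 34.5% → County General
Mild: County General 51/76 = 67.1%, Harborview 37/65 = 56.9% → County General
Severe: County General 87/230 = 37.8%, Harborview 53/170 = 31.2% → County General
Critical: County General 562/1513 = 37.1%, Harborview 245/873 = 28.1% → County General
Overall: County General 763/1954 = 39.0%, Harborview 394/1279 = 30.8% → County General
County General wins overall and in every case group — no reversal.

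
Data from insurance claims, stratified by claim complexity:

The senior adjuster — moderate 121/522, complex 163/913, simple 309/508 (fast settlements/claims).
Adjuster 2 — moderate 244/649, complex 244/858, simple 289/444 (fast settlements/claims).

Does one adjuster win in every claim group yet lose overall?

Moderate: the senior adjuster 121/522 = 23.2%, Adjuster 2 244/649 = 37.6% → Adjuster 2
Complex: the senior adjuster 163/913 = 17.9%, Adjuster 2 244/858 = 28.4% → Adjuster 2
Simple: the senior adjuster 309/508 = 60.8%, Adjuster 2 289/444 = 65.1% → Adjuster 2
Overall: the senior adjuster 593/1943 = 30.5%, Adjuster 2 777/1951 = 39.8% → Adjuster 2
Adjuster 2 wins overall and in every claim group — no reversal.

No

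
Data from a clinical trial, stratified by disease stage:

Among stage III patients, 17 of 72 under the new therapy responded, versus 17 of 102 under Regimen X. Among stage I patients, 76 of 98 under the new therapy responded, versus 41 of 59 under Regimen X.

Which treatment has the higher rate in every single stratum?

Stage III: the new therapy 17/72 = 23.6%, Regimen X 17/102 = 16.7% → the new therapy
Stage I: the new therapy 76/98 = 77.6%, Regimen X 41/59 = 69.5% → the new therapy
The new therapy has the higher rate in both groups.

the new therapy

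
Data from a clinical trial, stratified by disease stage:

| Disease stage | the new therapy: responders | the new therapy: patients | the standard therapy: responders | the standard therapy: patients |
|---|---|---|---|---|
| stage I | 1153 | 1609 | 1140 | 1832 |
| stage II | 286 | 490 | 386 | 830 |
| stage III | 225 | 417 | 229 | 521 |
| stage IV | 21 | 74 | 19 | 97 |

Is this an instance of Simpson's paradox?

No

Stage I: the new therapy 1153/1609 = 71.7%, the standard therapy 1140/1832 = 62.2% → the new therapy
Stage II: the new therapy 286/490 = 58.4%, the standard therapy 386/830 = 46.5% → the new therapy
Stage III: the new therapy 225/417 = 54.0%, the standard therapy 229/521 = 44.0% → the new therapy
Stage IV: the new therapy 21/74 = 28.4%, the standard therapy 19/97 = 19.6% → the new therapy
Overall: the new therapy 1685/2590 = 65.1%, the standard therapy 1774/3280 = 54.1% → the new therapy
The new therapy wins overall and in every disease group — no reversal.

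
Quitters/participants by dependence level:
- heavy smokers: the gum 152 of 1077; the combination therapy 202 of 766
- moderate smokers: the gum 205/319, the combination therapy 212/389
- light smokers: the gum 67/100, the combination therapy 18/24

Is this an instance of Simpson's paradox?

Heavy smokers: the gum 152/1077 = 14.1%, the combination therapy 202/766 = 26.4% → the combination therapy
Moderate smokers: the gum 205/319 = 64.3%, the combination therapy 212/389 = 54.5% → the gum
Light smokers: the gum 67/100 = 67.0%, the combination therapy 18/24 = 75.0% → the combination therapy
Overall: the gum 424/1496 = 28.3%, the combination therapy 432/1179 = 36.6% → the combination therapy
Neither sweeps: the gum wins 1 of 3 groups, the combination therapy wins 2. The combination therapy wins overall but not every group — no Simpson reversal.

No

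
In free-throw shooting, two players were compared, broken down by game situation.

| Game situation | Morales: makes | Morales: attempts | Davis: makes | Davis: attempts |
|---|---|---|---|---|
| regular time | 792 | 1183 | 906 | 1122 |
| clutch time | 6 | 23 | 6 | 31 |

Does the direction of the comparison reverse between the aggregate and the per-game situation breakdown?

Regular time: Morales 792/1183 = 66.9%, Davis 906/1122 = 80.7% → Davis
Clutch time: Morales 6/23 = 26.1%, Davis 6/31 = 19.4% → Morales
Overall: Morales 798/1206 = 66.2%, Davis 912/1153 = 79.1% → Davis
Neither sweeps: Morales wins 1 of 2 groups, Davis wins 1. Davis wins overall but not every group — no Simpson reversal.

No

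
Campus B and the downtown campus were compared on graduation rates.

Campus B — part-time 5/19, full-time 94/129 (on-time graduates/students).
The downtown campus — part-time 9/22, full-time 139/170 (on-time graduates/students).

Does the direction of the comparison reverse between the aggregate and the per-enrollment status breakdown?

No

Part-time: Campus B 5/19 = 26.3%, the downtown campus 9/22 = 40.9% → the downtown campus
Full-time: Campus B 94/129 = 72.9%, the downtown campus 139/170 = 81.8% → the downtown campus
Overall: Campus B 99/148 = 66.9%, the downtown campus 148/192 = 77.1% → the downtown campus
The downtown campus wins overall and in every enrollment group — no reversal.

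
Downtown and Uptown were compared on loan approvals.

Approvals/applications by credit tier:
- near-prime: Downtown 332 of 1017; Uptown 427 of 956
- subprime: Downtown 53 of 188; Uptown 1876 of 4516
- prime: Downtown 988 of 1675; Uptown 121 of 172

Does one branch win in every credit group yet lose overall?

Yes

Near-prime: Downtown 332/1017 = 32.6%, Uptown 427/956 = 44.7% → Uptown
Subprime: Downtown 53/188 = 28.2%, Uptown 1876/4516 = 41.5% → Uptown
Prime: Downtown 988/1675 = 59.0%, Uptown 121/172 = 70.3% → Uptown
Overall: Downtown 1373/2880 = 47.7%, Uptown 2424/5644 = 42.9% → Downtown
Uptown wins each credit group but Downtown wins overall — the comparison reverses. Uptown's applications skew toward subprime, which has a lower base rate.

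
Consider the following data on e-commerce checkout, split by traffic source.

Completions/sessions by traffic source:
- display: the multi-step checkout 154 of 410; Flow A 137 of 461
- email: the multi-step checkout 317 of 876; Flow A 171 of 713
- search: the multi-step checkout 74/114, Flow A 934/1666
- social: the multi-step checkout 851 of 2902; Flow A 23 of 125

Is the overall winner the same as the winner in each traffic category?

No

Display: the multi-step checkout 154/410 = 37.6%, Flow A 137/461 = 29.7% → the multi-step checkout
Email: the multi-step checkout 317/876 = 36.2%, Flow A 171/713 = 24.0% → the multi-step checkout
Search: the multi-step checkout 74/114 = 64.9%, Flow A 934/1666 = 56.1% → the multi-step checkout
Social: the multi-step checkout 851/2902 = 29.3%, Flow A 23/125 = 18.4% → the multi-step checkout
Overall: the multi-step checkout 1396/4302 = 32.5%, Flow A 1265/2965 = 42.7% → Flow A
The multi-step checkout wins each traffic group but Flow A wins overall — the comparison reverses. The multi-step checkout's sessions skew toward social, which has a lower base rate.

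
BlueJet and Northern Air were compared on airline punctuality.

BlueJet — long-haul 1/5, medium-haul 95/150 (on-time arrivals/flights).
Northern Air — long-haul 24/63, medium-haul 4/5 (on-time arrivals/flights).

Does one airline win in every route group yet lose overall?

Yes

Long-haul: BlueJet 1/5 = 20.0%, Northern Air 24/63 = 38.1% → Northern Air
Medium-haul: BlueJet 95/150 = 63.3%, Northern Air 4/5 = 80.0% → Northern Air
Overall: BlueJet 96/155 = 61.9%, Northern Air 28/68 = 41.2% → BlueJet
Northern Air wins each route group but BlueJet wins overall — the comparison reverses. Northern Air's flights skew toward long-haul, which has a lower base rate.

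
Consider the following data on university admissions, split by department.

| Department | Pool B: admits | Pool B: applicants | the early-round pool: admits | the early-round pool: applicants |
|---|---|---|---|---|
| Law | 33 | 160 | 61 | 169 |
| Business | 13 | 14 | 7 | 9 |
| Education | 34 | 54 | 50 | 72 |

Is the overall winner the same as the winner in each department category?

Law: Pool B 33/160 = 20.6%, the early-round pool 61/169 = 36.1% → the early-round pool
Business: Pool B 13/14 = 92.9%, the early-round pool 7/9 = 77.8% → Pool B
Education: Pool B 34/54 = 63.0%, the early-round pool 50/72 = 69.4% → the early-round pool
Overall: Pool B 80/228 = 35.1%, the early-round pool 118/250 = 47.2% → the early-round pool
Neither sweeps: Pool B wins 1 of 3 groups, the early-round pool wins 2. The early-round pool wins overall but not every group — no Simpson reversal.

No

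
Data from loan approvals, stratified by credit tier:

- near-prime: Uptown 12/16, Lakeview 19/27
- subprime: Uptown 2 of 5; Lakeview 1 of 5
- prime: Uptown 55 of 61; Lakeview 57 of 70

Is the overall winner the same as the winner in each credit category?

Near-prime: Uptown 12/16 = 75.0%, Lakeview 19/27 = 70.4% → Uptown
Subprime: Uptown 2/5 = 40.0%, Lakeview 1/5 = 20.0% → Uptown
Prime: Uptown 55/61 = 90.2%, Lakeview 57/70 = 81.4% → Uptown
Overall: Uptown 69/82 = 84.1%, Lakeview 77/102 = 75.5% → Uptown
Uptown wins overall and in every credit group — no reversal.

Yes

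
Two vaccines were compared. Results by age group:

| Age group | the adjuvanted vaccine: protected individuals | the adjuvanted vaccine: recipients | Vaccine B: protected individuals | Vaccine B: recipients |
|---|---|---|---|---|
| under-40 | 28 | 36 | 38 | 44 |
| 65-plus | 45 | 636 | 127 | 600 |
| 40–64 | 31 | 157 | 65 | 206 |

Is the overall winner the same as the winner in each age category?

Under-40: the adjuvanted vaccine 28/36 = 77.8%, Vaccine B 38/44 = 86.4% → Vaccine B
65-plus: the adjuvanted vaccine 45/636 = 7.1%, Vaccine B 127/600 = 21.2% → Vaccine B
40–64: the adjuvanted vaccine 31/157 = 19.7%, Vaccine B 65/206 = 31.6% → Vaccine B
Overall: the adjuvanted vaccine 104/829 = 12.5%, Vaccine B 230/850 = 27.1% → Vaccine B
Vaccine B wins overall and in every age group — no reversal.

Yes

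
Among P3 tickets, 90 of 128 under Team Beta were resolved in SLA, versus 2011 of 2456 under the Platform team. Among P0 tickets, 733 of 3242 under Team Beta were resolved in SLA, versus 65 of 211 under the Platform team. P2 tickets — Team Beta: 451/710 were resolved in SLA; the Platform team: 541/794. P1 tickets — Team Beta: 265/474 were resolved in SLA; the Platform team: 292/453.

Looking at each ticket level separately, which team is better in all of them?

P3: Team Beta 90/128 = 70.3%, the Platform team 2011/2456 = 81.9% → the Platform team
P0: Team Beta 733/3242 = 22.6%, the Platform team 65/211 = 30.8% → the Platform team
P2: Team Beta 451/710 = 63.5%, the Platform team 541/794 = 68.1% → the Platform team
P1: Team Beta 265/474 = 55.9%, the Platform team 292/453 = 64.5% → the Platform team
The Platform team has the higher rate in all 4 groups.

the Platform team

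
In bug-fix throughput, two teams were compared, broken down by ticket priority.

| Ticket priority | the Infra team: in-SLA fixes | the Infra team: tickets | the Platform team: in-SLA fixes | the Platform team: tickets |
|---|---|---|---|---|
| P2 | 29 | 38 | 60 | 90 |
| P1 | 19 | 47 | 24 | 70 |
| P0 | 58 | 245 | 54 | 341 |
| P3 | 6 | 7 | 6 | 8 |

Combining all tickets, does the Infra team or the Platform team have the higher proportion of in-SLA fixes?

P2: the Infra team 29/38 = 76.3%, the Platform team 60/90 = 66.7% → the Infra team
P1: the Infra team 19/47 = 40.4%, the Platform team 24/70 = 34.3% → the Infra team
P0: the Infra team 58/245 = 23.7%, the Platform team 54/341 = 15.8% → the Infra team
P3: the Infra team 6/7 = 85.7%, the Platform team 6/8 = 75.0% → the Infra team
Overall: the Infra team 112/337 = 33.2%, the Platform team 144/509 = 28.3% → the Infra team

the Infra team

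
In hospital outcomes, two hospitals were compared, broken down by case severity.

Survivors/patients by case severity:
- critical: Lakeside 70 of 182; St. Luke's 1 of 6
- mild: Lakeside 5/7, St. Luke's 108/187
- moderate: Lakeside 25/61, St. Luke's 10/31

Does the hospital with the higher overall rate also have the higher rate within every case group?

Critical: Lakeside 70/182 = 38.5%, St. Luke's 1/6 = 16.7% → Lakeside
Mild: Lakeside 5/7 = 71.4%, St. Luke's 108/187 = 57.8% → Lakeside
Moderate: Lakeside 25/61 = 41.0%, St. Luke's 10/31 = 32.3% → Lakeside
Overall: Lakeside 100/250 = 40.0%, St. Luke's 119/224 = 53.1% → St. Luke's
Lakeside wins each case group but St. Luke's wins overall — the comparison reverses. Lakeside's patients skew toward critical, which has a lower base rate.

No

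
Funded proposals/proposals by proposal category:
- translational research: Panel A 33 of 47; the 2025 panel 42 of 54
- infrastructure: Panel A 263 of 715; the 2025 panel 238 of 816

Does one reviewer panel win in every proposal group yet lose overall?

Translational research: Panel A 33/47 = 70.2%, the 2025 panel 42/54 = 77.8% → the 2025 panel
Infrastructure: Panel A 263/715 = 36.8%, the 2025 panel 238/816 = 29.2% → Panel A
Overall: Panel A 296/762 = 38.8%, the 2025 panel 280/870 = 32.2% → Panel A
Neither sweeps: Panel A wins 1 of 2 groups, the 2025 panel wins 1. Panel A wins overall but not every group — no Simpson reversal.

No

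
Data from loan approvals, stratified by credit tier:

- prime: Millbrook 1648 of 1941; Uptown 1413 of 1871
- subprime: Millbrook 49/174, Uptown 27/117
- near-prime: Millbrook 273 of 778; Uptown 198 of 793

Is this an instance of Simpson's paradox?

Prime: Millbrook 1648/1941 = 84.9%, Uptown 1413/1871 = 75.5% → Millbrook
Subprime: Millbrook 49/174 = 28.2%, Uptown 27/117 = 23.1% → Millbrook
Near-prime: Millbrook 273/778 = 35.1%, Uptown 198/793 = 25.0% → Millbrook
Overall: Millbrook 1970/2893 = 68.1%, Uptown 1638/2781 = 58.9% → Millbrook
Millbrook wins overall and in every credit group — no reversal.

No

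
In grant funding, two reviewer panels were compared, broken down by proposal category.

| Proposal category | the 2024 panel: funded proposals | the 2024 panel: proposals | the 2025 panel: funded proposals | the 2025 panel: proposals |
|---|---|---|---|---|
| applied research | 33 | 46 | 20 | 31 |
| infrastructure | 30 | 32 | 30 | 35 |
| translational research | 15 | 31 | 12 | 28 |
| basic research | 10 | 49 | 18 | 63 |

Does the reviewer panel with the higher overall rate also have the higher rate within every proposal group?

No

Applied research: the 2024 panel 33/46 = 71.7%, the 2025 panel 20/31 = 64.5% → the 2024 panel
Infrastructure: the 2024 panel 30/32 = 93.8%, the 2025 panel 30/35 = 85.7% → the 2024 panel
Translational research: the 2024 panel 15/31 = 48.4%, the 2025 panel 12/28 = 42.9% → the 2024 panel
Basic research: the 2024 panel 10/49 = 20.4%, the 2025 panel 18/63 = 28.6% → the 2025 panel
Overall: the 2024 panel 88/158 = 55.7%, the 2025 panel 80/157 = 51.0% → the 2024 panel
Neither sweeps: the 2024 panel wins 3 of 4 groups, the 2025 panel wins 1. The 2024 panel wins overall but not every group — no Simpson reversal.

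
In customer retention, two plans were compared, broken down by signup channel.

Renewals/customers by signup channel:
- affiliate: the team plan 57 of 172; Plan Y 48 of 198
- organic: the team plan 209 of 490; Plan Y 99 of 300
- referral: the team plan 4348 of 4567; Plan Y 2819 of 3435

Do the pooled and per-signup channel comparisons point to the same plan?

Affiliate: the team plan 57/172 = 33.1%, Plan Y 48/198 = 24.2% → the team plan
Organic: the team plan 209/490 = 42.7%, Plan Y 99/300 = 33.0% → the team plan
Referral: the team plan 4348/4567 = 95.2%, Plan Y 2819/3435 = 82.1% → the team plan
Overall: the team plan 4614/5229 = 88.2%, Plan Y 2966/3933 = 75.4% → the team plan
The team plan wins overall and in every signup group — no reversal.

Yes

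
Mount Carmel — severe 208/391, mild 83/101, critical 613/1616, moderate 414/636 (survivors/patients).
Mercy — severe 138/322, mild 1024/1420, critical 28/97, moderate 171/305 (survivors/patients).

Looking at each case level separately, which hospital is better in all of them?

Severe: Mount Carmel 208/391 = 53.2%, Mercy 138/322 = 42.9% → Mount Carmel
Mild: Mount Carmel 83/101 = 82.2%, Mercy 1024/1420 = 72.1% → Mount Carmel
Critical: Mount Carmel 613/1616 = 37.9%, Mercy 28/97 = 28.9% → Mount Carmel
Moderate: Mount Carmel 414/636 = 65.1%, Mercy 171/305 = 56.1% → Mount Carmel
Mount Carmel has the higher rate in all 4 groups.

Mount Carmel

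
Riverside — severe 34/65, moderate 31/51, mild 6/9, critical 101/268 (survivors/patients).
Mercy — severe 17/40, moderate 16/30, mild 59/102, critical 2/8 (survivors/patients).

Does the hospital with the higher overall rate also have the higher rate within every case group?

No

Severe: Riverside 34/65 = 52.3%, Mercy 17/40 = 42.5% → Riverside
Moderate: Riverside 31/51 = 60.8%, Mercy 16/30 = 53.3% → Riverside
Mild: Riverside 6/9 = 66.7%, Mercy 59/102 = 57.8% → Riverside
Critical: Riverside 101/268 = 37.7%, Mercy 2/8 = 25.0% → Riverside
Overall: Riverside 172/393 = 43.8%, Mercy 94/180 = 52.2% → Mercy
Riverside wins each case group but Mercy wins overall — the comparison reverses. Riverside's patients skew toward critical, which has a lower base rate.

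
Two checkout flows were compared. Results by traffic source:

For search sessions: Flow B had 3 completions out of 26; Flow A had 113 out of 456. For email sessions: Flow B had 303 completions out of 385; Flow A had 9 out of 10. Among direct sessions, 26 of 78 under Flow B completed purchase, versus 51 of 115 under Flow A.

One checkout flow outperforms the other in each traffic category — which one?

Flow A

Search: Flow B 3/26 = 11.5%, Flow A 113/456 = 24.8% → Flow A
Email: Flow B 303/385 = 78.7%, Flow A 9/10 = 90.0% → Flow A
Direct: Flow B 26/78 = 33.3%, Flow A 51/115 = 44.3% → Flow A
Flow A has the higher rate in all 3 groups.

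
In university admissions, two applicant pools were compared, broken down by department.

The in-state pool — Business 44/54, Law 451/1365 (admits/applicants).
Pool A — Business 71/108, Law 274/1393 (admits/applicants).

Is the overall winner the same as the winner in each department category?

Yes

Business: the in-state pool 44/54 = 81.5%, Pool A 71/108 = 65.7% → the in-state pool
Law: the in-state pool 451/1365 = 33.0%, Pool A 274/1393 = 19.7% → the in-state pool
Overall: the in-state pool 495/1419 = 34.9%, Pool A 345/1501 = 23.0% → the in-state pool
The in-state pool wins overall and in every department group — no reversal.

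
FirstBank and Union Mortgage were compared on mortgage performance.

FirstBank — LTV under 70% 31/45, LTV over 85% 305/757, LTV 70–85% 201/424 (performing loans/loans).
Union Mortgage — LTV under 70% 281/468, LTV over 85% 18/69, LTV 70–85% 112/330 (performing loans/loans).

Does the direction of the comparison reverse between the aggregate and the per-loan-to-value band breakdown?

Yes

LTV under 70%: FirstBank 31/45 = 68.9%, Union Mortgage 281/468 = 60.0% → FirstBank
LTV over 85%: FirstBank 305/757 = 40.3%, Union Mortgage 18/69 = 26.1% → FirstBank
LTV 70–85%: FirstBank 201/424 = 47.4%, Union Mortgage 112/330 = 33.9% → FirstBank
Overall: FirstBank 537/1226 = 43.8%, Union Mortgage 411/867 = 47.4% → Union Mortgage
FirstBank wins each loan-to-value group but Union Mortgage wins overall — the comparison reverses. FirstBank's loans skew toward LTV over 85%, which has a lower base rate.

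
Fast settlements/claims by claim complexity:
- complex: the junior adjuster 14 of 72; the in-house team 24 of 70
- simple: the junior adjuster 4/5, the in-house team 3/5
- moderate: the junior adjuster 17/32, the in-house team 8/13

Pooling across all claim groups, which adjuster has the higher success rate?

Complex: the junior adjuster 14/72 = 19.4%, the in-house team 24/70 = 34.3% → the in-house team
Simple: the junior adjuster 4/5 = 80.0%, the in-house team 3/5 = 60.0% → the junior adjuster
Moderate: the junior adjuster 17/32 = 53.1%, the in-house team 8/13 = 61.5% → the in-house team
Overall: the junior adjuster 35/109 = 32.1%, the in-house team 35/88 = 39.8% → the in-house team
(Neither sweeps every claim group, but the in-house team has the higher pooled rate.)

the in-house team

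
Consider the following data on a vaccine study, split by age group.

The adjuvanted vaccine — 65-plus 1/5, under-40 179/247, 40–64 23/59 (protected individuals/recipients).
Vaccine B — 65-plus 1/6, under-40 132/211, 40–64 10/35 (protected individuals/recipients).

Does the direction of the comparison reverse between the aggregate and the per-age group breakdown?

No

65-plus: the adjuvanted vaccine 1/5 = 20.0%, Vaccine B 1/6 = 16.7% → the adjuvanted vaccine
Under-40: the adjuvanted vaccine 179/247 = 72.5%, Vaccine B 132/211 = 62.6% → the adjuvanted vaccine
40–64: the adjuvanted vaccine 23/59 = 39.0%, Vaccine B 10/35 = 28.6% → the adjuvanted vaccine
Overall: the adjuvanted vaccine 203/311 = 65.3%, Vaccine B 143/252 = 56.7% → the adjuvanted vaccine
The adjuvanted vaccine wins overall and in every age group — no reversal.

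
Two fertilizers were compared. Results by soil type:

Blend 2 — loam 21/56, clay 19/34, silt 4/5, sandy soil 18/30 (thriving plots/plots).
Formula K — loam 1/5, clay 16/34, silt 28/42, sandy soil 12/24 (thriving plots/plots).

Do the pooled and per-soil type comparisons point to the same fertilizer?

Loam: Blend 2 21/56 = 37.5%, Formula K 1/5 = 20.0% → Blend 2
Clay: Blend 2 19/34 = 55.9%, Formula K 16/34 = 47.1% → Blend 2
Silt: Blend 2 4/5 = 80.0%, Formula K 28/42 = 66.7% → Blend 2
Sandy soil: Blend 2 18/30 = 60.0%, Formula K 12/24 = 50.0% → Blend 2
Overall: Blend 2 62/125 = 49.6%, Formula K 57/105 = 54.3% → Formula K
Blend 2 wins each soil group but Formula K wins overall — the comparison reverses. Blend 2's plots skew toward loam, which has a lower base rate.

No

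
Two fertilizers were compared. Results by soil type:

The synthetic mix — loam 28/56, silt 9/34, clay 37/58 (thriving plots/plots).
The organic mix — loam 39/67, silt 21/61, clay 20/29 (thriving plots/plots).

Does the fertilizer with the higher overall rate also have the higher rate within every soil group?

Yes

Loam: the synthetic mix 28/56 = 50.0%, the organic mix 39/67 = 58.2% → the organic mix
Silt: the synthetic mix 9/34 = 26.5%, the organic mix 21/61 = 34.4% → the organic mix
Clay: the synthetic mix 37/58 = 63.8%, the organic mix 20/29 = 69.0% → the organic mix
Overall: the synthetic mix 74/148 = 50.0%, the organic mix 80/157 = 51.0% → the organic mix
The organic mix wins overall and in every soil group — no reversal.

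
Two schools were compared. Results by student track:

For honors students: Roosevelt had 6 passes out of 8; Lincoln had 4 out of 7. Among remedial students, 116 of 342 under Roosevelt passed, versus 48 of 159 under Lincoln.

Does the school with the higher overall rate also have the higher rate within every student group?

Yes

Honors: Roosevelt 6/8 = 75.0%, Lincoln 4/7 = 57.1% → Roosevelt
Remedial: Roosevelt 116/342 = 33.9%, Lincoln 48/159 = 30.2% → Roosevelt
Overall: Roosevelt 122/350 = 34.9%, Lincoln 52/166 = 31.3% → Roosevelt
Roosevelt wins overall and in every student group — no reversal.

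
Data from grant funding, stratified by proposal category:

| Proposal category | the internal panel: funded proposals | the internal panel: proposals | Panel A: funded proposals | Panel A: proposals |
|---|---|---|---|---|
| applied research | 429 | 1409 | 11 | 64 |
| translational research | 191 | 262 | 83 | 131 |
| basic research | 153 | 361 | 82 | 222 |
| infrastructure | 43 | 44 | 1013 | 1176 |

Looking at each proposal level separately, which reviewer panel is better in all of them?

Applied research: the internal panel 429/1409 = 30.4%, Panel A 11/64 = 17.2% → the internal panel
Translational research: the internal panel 191/262 = 72.9%, Panel A 83/131 = 63.4% → the internal panel
Basic research: the internal panel 153/361 = 42.4%, Panel A 82/222 = 36.9% → the internal panel
Infrastructure: the internal panel 43/44 = 97.7%, Panel A 1013/1176 = 86.1% → the internal panel
The internal panel has the higher rate in all 4 groups.

the internal panel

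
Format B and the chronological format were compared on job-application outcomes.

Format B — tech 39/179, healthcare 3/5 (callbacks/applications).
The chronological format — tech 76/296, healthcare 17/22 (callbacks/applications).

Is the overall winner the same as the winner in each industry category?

Yes

Tech: Format B 39/179 = 21.8%, the chronological format 76/296 = 25.7% → the chronological format
Healthcare: Format B 3/5 = 60.0%, the chronological format 17/22 = 77.3% → the chronological format
Overall: Format B 42/184 = 22.8%, the chronological format 93/318 = 29.2% → the chronological format
The chronological format wins overall and in every industry group — no reversal.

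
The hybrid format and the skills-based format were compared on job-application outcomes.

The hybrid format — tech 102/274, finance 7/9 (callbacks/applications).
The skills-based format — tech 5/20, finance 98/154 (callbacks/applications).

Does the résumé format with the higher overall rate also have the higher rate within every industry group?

No

Tech: the hybrid format 102/274 = 37.2%, the skills-based format 5/20 = 25.0% → the hybrid format
Finance: the hybrid format 7/9 = 77.8%, the skills-based format 98/154 = 63.6% → the hybrid format
Overall: the hybrid format 109/283 = 38.5%, the skills-based format 103/174 = 59.2% → the skills-based format
The hybrid format wins each industry group but the skills-based format wins overall — the comparison reverses. The hybrid format's applications skew toward tech, which has a lower base rate.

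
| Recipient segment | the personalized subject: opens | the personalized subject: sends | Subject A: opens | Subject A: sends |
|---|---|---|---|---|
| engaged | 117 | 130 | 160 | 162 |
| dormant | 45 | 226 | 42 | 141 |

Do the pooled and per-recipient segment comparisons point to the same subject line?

Yes

Engaged: the personalized subject 117/130 = 90.0%, Subject A 160/162 = 98.8% → Subject A
Dormant: the personalized subject 45/226 = 19.9%, Subject A 42/141 = 29.8% → Subject A
Overall: the personalized subject 162/356 = 45.5%, Subject A 202/303 = 66.7% → Subject A
Subject A wins overall and in every recipient group — no reversal.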